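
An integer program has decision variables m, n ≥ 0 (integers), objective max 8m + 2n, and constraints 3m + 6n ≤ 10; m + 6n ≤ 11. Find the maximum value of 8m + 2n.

24

(m,n)=(3,0): 3·3+6·0=9≤10, 1·3+6·0=3≤11, objective 24.
(m,n)=(2,0): 3·2+6·0=6≤10, 1·2+6·0=2≤11, objective 16.
The best lattice point is (3,0), giving 24.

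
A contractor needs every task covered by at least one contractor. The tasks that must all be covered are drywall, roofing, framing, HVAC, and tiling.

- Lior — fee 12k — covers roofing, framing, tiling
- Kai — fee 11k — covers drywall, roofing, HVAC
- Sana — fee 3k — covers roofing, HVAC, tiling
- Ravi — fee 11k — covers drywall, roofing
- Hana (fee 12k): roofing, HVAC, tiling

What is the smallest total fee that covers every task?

The greedy cost-per-new-task heuristic would pick Sana, Kai, and Lior for 26, but a cheaper cover exists.
Choose Lior and Kai: together they cover drywall, roofing, framing, HVAC, tiling — every task.
Total fee: 12 + 11 = 23.
No cover costs less than 23.

23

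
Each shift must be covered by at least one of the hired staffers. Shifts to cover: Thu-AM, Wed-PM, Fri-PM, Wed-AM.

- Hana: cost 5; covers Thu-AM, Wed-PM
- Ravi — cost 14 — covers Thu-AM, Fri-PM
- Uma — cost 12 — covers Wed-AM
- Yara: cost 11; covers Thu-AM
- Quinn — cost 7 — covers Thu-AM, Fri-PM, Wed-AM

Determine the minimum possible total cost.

12

This is a weighted set-cover instance.
Choose Hana and Quinn: together they cover Thu-AM, Wed-PM, Fri-PM, Wed-AM — every shift.
Total cost: 5 + 7 = 12.
No cover costs less than 12.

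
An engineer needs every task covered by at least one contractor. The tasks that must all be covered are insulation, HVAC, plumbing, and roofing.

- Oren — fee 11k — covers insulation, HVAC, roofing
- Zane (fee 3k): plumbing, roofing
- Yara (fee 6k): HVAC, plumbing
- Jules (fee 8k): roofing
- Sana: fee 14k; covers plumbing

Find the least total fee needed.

14

Choose Oren and Zane: together they cover insulation, HVAC, plumbing, roofing — every task.
Total fee: 11 + 3 = 14.
No cover costs less than 14.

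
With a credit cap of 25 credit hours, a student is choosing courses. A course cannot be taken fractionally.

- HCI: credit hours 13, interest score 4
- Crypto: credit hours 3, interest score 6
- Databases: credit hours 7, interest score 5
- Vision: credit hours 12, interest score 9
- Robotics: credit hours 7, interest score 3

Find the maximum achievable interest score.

20

This is an integer program with binary decision variables.
Allowing fractional choices, the relaxed optimum would be about 21.3, but courses are indivisible.
Crypto + Databases + Vision: credit hours 3 + 7 + 12 = 22 ≤ 25, interest score 6 + 5 + 9 = 20.
Crypto + Vision + Robotics: credit hours 3 + 12 + 7 = 22 ≤ 25, interest score 6 + 9 + 3 = 18.
Crypto + Vision: credit hours 3 + 12 = 15 ≤ 25, interest score 6 + 9 = 15.
Best is Crypto, Databases, and Vision with total interest score 20.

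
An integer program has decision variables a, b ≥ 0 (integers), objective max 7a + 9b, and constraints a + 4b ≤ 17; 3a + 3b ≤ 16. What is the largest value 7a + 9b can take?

43

(a,b)=(1,4): 1·1+4·4=17≤17, 3·1+3·4=15≤16, objective 43.
(a,b)=(2,3): 1·2+4·3=14≤17, 3·2+3·3=15≤16, objective 41.
(a,b)=(0,4): 1·0+4·4=16≤17, 3·0+3·4=12≤16, objective 36.
(a,b)=(1,3): 1·1+4·3=13≤17, 3·1+3·3=12≤16, objective 34.
The best lattice point is (1,4), giving 43.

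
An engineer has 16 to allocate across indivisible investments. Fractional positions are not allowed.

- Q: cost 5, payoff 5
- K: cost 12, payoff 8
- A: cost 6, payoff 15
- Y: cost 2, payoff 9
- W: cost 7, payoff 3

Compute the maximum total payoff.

Allowing fractional choices, the relaxed optimum would be about 31.0, but investments are indivisible.
Q + A + Y: cost 5 + 6 + 2 = 13 ≤ 16, payoff 5 + 15 + 9 = 29.
A + Y + W: cost 6 + 2 + 7 = 15 ≤ 16, payoff 15 + 9 + 3 = 27.
Best is Q, A, and Y with total payoff 29.

29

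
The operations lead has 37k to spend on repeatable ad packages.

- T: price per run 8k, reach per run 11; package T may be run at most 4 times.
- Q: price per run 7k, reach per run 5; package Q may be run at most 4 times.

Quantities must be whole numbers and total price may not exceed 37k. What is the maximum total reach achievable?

Take 4×T: price 32 ≤ 37, reach 4·11 = 44.
T has the best ratio (11/8) and is taken to its limit of 4; remaining capacity is filled optimally with the others.

44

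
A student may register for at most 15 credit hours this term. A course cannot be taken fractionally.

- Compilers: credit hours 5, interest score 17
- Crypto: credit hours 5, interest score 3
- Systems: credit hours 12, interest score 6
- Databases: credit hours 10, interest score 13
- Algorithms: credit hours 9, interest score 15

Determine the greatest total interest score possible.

32

This is an integer program with binary decision variables.
Allowing fractional choices, the relaxed optimum would be about 33.3, but courses are indivisible.
Compilers + Algorithms: credit hours 5 + 9 = 14 ≤ 15, interest score 17 + 15 = 32.
Compilers + Databases: credit hours 5 + 10 = 15 ≤ 15, interest score 17 + 13 = 30.
Best is Compilers and Algorithms with total interest score 32.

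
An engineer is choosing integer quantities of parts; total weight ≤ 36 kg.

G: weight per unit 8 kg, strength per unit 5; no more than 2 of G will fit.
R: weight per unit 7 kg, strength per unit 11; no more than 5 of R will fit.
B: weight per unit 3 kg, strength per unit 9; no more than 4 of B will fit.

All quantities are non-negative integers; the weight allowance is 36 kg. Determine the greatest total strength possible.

B has the best ratio (9/3); taking only B gives at most 4×9 = 36 (stopped by the supply cap of 4).
Mixing does better — 3×R and 4×B: weight 33 ≤ 36, strength 3·11 + 4·9 = 69.

69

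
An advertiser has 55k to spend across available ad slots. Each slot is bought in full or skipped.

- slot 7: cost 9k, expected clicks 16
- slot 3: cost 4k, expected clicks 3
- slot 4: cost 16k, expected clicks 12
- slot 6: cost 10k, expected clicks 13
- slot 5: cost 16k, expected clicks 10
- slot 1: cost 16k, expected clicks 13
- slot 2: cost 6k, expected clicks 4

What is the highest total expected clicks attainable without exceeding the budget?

slot 7 + slot 4 + slot 6 + slot 1: cost 9 + 16 + 10 + 16 = 51 ≤ 55, expected clicks 16 + 12 + 13 + 13 = 54.
slot 7 + slot 3 + slot 6 + slot 5 + slot 1: cost 9 + 4 + 10 + 16 + 16 = 55 ≤ 55, expected clicks 16 + 3 + 13 + 10 + 13 = 55.
slot 7 + slot 3 + slot 4 + slot 6 + slot 1: cost 9 + 4 + 16 + 10 + 16 = 55 ≤ 55, expected clicks 16 + 3 + 12 + 13 + 13 = 57.
Best is slot 7, slot 3, slot 4, slot 6, and slot 1 with total expected clicks 57.

57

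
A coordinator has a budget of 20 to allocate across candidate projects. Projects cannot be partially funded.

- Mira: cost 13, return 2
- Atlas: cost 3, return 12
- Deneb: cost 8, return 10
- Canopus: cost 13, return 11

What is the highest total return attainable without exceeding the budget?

Allowing fractional choices, the relaxed optimum would be about 29.6, but projects are indivisible.
Atlas + Canopus: cost 3 + 13 = 16 ≤ 20, return 12 + 11 = 23.
Mira + Atlas: cost 13 + 3 = 16 ≤ 20, return 2 + 12 = 14.
Atlas + Deneb: cost 3 + 8 = 11 ≤ 20, return 12 + 10 = 22.
Best is Atlas and Canopus with total return 23.

23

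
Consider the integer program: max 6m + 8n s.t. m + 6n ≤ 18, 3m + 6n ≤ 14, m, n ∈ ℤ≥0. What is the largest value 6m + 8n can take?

24

(m,n)=(4,0) is feasible, giving 24.
(m,n)=(3,0) is feasible, giving 18.
Maximum is 24 at (m,n)=(4,0).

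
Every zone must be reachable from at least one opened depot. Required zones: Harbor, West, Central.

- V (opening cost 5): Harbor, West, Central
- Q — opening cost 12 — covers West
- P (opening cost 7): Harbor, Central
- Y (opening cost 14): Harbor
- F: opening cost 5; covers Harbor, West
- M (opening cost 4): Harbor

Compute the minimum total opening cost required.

This is an integer covering problem.
V alone covers Harbor, West, Central — every zone.
Total opening cost: 5.
No cover costs less than 5.

5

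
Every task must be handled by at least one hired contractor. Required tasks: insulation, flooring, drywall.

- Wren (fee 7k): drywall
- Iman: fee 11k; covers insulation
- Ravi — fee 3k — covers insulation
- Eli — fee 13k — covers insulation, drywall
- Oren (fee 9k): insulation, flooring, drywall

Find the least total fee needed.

9

Oren alone covers insulation, flooring, drywall — every task.
Total fee: 9.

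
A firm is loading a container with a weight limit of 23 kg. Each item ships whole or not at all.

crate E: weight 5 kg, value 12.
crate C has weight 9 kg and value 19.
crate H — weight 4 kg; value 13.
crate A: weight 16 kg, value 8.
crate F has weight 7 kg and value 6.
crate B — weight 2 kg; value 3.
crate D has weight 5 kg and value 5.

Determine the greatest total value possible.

crate E + crate C + crate H + crate D: weight 5 + 9 + 4 + 5 = 23 ≤ 23, value 12 + 19 + 13 + 5 = 49.
crate E + crate C + crate H: weight 5 + 9 + 4 = 18 ≤ 23, value 12 + 19 + 13 = 44.
crate E + crate C + crate H + crate B: weight 5 + 9 + 4 + 2 = 20 ≤ 23, value 12 + 19 + 13 + 3 = 47.
Best is crate E, crate C, crate H, and crate D with total value 49.

49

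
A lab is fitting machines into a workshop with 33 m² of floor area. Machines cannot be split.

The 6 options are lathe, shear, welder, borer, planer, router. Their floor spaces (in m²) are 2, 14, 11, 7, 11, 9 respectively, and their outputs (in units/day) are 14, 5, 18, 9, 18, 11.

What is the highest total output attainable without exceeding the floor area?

61

lathe + welder + planer + router: floor space 2 + 11 + 11 + 9 = 33 ≤ 33, output 14 + 18 + 18 + 11 = 61.
lathe + welder + borer + planer: floor space 2 + 11 + 7 + 11 = 31 ≤ 33, output 14 + 18 + 9 + 18 = 59.
Best is lathe, welder, planer, and router with total output 61.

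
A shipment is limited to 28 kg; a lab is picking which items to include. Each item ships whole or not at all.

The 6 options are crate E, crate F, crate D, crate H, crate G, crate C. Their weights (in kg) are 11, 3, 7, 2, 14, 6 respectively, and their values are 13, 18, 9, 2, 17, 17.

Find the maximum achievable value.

57

This is a 0-1 knapsack instance.
Take crate E, crate F, crate D, and crate C: weight 11 + 3 + 7 + 6 = 27 ≤ 28, value 13 + 18 + 9 + 17 = 57.
No other feasible combination does better.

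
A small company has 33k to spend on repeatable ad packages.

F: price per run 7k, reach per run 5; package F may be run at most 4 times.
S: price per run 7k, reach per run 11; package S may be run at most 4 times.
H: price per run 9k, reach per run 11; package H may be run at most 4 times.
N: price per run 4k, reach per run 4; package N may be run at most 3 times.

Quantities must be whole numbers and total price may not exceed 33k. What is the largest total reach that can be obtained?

48

4×S and 1×N: price 32 ≤ 33, reach 4·11 + 1·4 = 48.
3×S and 3×N: price 33 ≤ 33, reach 3·11 + 3·4 = 45.
Best is 48.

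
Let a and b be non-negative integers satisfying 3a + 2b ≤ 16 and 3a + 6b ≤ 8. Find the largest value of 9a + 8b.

18

(a,b)=(2,0): 3·2+2·0=6≤16, 3·2+6·0=6≤8, objective 18.
(a,b)=(1,0): 3·1+2·0=3≤16, 3·1+6·0=3≤8, objective 9.
No feasible integer point exceeds 18.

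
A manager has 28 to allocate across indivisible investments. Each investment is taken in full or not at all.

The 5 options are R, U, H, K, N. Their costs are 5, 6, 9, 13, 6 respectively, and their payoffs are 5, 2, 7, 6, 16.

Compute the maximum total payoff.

R + H + N: cost 5 + 9 + 6 = 20 ≤ 28, payoff 5 + 7 + 16 = 28.
H + K + N: cost 9 + 13 + 6 = 28 ≤ 28, payoff 7 + 6 + 16 = 29.
R + U + H + N: cost 5 + 6 + 9 + 6 = 26 ≤ 28, payoff 5 + 2 + 7 + 16 = 30.
Best is R, U, H, and N with total payoff 30.

30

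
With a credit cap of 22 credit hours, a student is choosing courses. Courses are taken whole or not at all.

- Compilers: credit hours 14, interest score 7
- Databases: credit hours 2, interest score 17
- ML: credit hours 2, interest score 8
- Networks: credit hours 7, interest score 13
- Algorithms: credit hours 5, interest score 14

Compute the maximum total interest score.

52

This is a 0-1 knapsack instance.
Databases + ML + Algorithms: credit hours 2 + 2 + 5 = 9 ≤ 22, interest score 17 + 8 + 14 = 39.
Databases + ML + Networks + Algorithms: credit hours 2 + 2 + 7 + 5 = 16 ≤ 22, interest score 17 + 8 + 13 + 14 = 52.
Databases + Networks + Algorithms: credit hours 2 + 7 + 5 = 14 ≤ 22, interest score 17 + 13 + 14 = 44.
Best is Databases, ML, Networks, and Algorithms with total interest score 52.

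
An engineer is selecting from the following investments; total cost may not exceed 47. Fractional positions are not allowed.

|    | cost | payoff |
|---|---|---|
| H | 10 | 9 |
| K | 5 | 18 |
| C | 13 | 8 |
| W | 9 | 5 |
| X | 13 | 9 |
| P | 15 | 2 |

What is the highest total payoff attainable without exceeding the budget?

44

Take H, K, C, and X: cost 10 + 5 + 13 + 13 = 41 ≤ 47, payoff 9 + 18 + 8 + 9 = 44.
No other feasible combination does better.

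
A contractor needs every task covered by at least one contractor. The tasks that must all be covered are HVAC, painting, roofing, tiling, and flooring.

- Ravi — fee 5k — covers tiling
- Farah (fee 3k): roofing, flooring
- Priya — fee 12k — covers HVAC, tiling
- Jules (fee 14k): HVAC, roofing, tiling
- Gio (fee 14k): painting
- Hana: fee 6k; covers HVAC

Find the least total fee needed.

28

Choose Ravi, Farah, Gio, and Hana: together they cover HVAC, painting, roofing, tiling, flooring — every task.
Total fee: 5 + 3 + 14 + 6 = 28.
No cover costs less than 28.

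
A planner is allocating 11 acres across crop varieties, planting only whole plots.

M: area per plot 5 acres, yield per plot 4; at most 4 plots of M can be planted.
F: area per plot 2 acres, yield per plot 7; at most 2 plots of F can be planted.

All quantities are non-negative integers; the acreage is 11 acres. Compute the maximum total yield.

F has the best ratio (7/2); taking only F gives at most 2×7 = 14 (stopped by the supply cap of 2).
Mixing does better — 1×M and 2×F: area 9 ≤ 11, yield 1·4 + 2·7 = 18.

18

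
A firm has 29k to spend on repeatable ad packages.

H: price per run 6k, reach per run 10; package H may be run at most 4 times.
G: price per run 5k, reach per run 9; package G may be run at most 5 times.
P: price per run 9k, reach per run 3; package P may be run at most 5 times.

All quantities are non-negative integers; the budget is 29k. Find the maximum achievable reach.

G has the best ratio (9/5); taking only G gives at most 5×9 = 45 (stopped by the price limit).
Mixing does better — 4×H and 1×G: price 29 ≤ 29, reach 4·10 + 1·9 = 49.

49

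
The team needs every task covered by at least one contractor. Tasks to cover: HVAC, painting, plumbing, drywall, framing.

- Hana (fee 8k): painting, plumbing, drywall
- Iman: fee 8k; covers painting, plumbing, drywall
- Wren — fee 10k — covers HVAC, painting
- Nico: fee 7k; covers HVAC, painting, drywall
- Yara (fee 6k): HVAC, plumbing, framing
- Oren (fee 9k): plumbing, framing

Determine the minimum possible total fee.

13

This is a weighted set-cover instance.
Choose Nico and Yara: together they cover HVAC, painting, plumbing, drywall, framing — every task.
Total fee: 7 + 6 = 13.
No cover costs less than 13.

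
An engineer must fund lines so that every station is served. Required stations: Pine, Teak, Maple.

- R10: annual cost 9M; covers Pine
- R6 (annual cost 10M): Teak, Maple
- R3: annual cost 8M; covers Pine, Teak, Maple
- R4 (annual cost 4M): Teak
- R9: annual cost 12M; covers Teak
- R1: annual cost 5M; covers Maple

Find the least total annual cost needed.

8

R3 alone covers Pine, Teak, Maple — every station.
Total annual cost: 8.
No cover costs less than 8.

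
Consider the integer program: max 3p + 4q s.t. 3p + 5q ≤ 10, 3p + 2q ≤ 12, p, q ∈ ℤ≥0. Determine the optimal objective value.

(p,q)=(3,0): 3·3+5·0=9≤10, 3·3+2·0=9≤12, objective 9.
(p,q)=(2,0): 3·2+5·0=6≤10, 3·2+2·0=6≤12, objective 6.
No feasible integer point exceeds 9.

9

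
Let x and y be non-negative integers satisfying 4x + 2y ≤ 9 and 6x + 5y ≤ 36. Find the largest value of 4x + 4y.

16

(x,y)=(0,4): 4·0+2·4=8≤9, 6·0+5·4=20≤36, objective 16.
(x,y)=(0,3): 4·0+2·3=6≤9, 6·0+5·3=15≤36, objective 12.
Maximum is 16 at (x,y)=(0,4).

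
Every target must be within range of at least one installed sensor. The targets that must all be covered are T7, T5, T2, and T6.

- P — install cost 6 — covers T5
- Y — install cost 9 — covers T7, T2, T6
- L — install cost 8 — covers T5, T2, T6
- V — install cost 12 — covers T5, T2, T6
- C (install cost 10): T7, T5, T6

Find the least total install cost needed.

This is a weighted set-cover instance.
The greedy cost-per-new-target heuristic would pick L and Y for 17, but a cheaper cover exists.
Choose P and Y: together they cover T7, T5, T2, T6 — every target.
Total install cost: 6 + 9 = 15.
No cover costs less than 15.

15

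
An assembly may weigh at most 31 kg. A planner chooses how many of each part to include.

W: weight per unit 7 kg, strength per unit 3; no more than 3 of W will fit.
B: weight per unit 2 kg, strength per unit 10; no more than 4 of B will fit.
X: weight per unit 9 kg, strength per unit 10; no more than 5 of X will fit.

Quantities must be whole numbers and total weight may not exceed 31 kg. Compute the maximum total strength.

2×W, 4×B, and 1×X: weight 31 ≤ 31, strength 2·3 + 4·10 + 1·10 = 56.
4×B and 2×X: weight 26 ≤ 31, strength 4·10 + 2·10 = 60.
Best is 60.

60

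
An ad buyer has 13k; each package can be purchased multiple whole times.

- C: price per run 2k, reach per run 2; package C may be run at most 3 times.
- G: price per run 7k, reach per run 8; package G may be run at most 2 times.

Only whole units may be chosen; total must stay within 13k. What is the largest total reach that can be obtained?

3×C and 1×G: price 13 ≤ 13, reach 3·2 + 1·8 = 14.
2×C and 1×G: price 11 ≤ 13, reach 2·2 + 1·8 = 12.
Best is 14.

14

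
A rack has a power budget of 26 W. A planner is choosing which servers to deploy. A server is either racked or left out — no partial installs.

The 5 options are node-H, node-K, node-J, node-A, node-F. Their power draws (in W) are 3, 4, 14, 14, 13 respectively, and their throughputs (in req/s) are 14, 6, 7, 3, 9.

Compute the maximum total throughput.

node-H + node-K + node-J: power draw 3 + 4 + 14 = 21 ≤ 26, throughput 14 + 6 + 7 = 27.
node-H + node-K + node-F: power draw 3 + 4 + 13 = 20 ≤ 26, throughput 14 + 6 + 9 = 29.
Best is node-H, node-K, and node-F with total throughput 29.

29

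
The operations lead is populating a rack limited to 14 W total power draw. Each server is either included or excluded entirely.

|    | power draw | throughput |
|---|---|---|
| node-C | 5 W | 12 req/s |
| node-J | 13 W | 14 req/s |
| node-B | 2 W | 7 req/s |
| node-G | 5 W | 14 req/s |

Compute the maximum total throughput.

Take node-C, node-B, and node-G: power draw 5 + 2 + 5 = 12 ≤ 14, throughput 12 + 7 + 14 = 33.
No other feasible combination does better.

33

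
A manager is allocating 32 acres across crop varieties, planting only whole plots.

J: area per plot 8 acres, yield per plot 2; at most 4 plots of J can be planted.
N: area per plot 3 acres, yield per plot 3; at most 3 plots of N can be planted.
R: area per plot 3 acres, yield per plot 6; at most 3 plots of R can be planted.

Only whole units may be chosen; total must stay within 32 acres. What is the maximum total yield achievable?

29

Take 1×J, 3×N, and 3×R: area 26 ≤ 32, yield 1·2 + 3·3 + 3·6 = 29.
R has the best ratio (6/3) and is taken to its limit of 3; remaining capacity is filled optimally with the others.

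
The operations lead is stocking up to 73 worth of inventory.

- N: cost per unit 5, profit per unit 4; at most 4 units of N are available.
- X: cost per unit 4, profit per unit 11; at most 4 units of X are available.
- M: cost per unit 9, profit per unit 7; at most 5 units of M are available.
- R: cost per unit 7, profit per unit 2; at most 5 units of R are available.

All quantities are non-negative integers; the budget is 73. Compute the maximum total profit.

88

Take 4×N, 4×X, and 4×M: cost 72 ≤ 73, profit 4·4 + 4·11 + 4·7 = 88.
X has the best ratio (11/4) and is taken to its limit of 4; remaining capacity is filled optimally with the others.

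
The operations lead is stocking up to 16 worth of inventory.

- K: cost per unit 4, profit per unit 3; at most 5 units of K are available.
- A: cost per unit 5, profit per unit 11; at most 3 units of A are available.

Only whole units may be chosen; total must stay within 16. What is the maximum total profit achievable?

Take 3×A: cost 15 ≤ 16, profit 3·11 = 33.
A has the best ratio (11/5) and is taken to its limit of 3; remaining capacity is filled optimally with the others.

33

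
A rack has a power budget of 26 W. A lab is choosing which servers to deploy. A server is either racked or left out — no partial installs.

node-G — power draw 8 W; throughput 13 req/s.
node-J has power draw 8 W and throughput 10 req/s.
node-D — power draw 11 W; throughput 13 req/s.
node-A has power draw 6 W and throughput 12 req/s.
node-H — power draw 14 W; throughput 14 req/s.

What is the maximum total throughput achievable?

38

node-G + node-J + node-A: power draw 8 + 8 + 6 = 22 ≤ 26, throughput 13 + 10 + 12 = 35.
node-G + node-D + node-A: power draw 8 + 11 + 6 = 25 ≤ 26, throughput 13 + 13 + 12 = 38.
Best is node-G, node-D, and node-A with total throughput 38.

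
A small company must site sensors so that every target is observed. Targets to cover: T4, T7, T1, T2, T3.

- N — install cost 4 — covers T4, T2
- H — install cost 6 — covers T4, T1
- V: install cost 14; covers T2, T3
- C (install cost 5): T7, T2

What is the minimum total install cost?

This is an integer covering problem.
The greedy cost-per-new-target heuristic would pick N, C, H, and V for 29, but a cheaper cover exists.
Choose H, V, and C: together they cover T4, T7, T1, T2, T3 — every target.
Total install cost: 6 + 14 + 5 = 25.
No cover costs less than 25.

25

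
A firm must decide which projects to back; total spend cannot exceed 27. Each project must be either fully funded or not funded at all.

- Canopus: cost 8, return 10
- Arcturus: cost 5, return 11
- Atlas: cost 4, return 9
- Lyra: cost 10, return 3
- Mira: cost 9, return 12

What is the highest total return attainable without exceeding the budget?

Canopus + Arcturus + Mira: cost 8 + 5 + 9 = 22 ≤ 27, return 10 + 11 + 12 = 33.
Canopus + Arcturus + Atlas + Mira: cost 8 + 5 + 4 + 9 = 26 ≤ 27, return 10 + 11 + 9 + 12 = 42.
Canopus + Arcturus + Atlas + Lyra: cost 8 + 5 + 4 + 10 = 27 ≤ 27, return 10 + 11 + 9 + 3 = 33.
Best is Canopus, Arcturus, Atlas, and Mira with total return 42.

42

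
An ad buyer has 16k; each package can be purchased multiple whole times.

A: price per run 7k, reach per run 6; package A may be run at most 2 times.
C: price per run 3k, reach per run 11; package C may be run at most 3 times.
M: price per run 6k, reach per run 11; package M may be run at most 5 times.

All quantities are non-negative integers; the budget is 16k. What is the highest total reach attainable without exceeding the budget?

This is a bounded integer knapsack.
C has the best ratio (11/3); taking only C gives at most 3×11 = 33 (stopped by the supply cap of 3).
Mixing does better — 3×C and 1×M: price 15 ≤ 16, reach 3·11 + 1·11 = 44.

44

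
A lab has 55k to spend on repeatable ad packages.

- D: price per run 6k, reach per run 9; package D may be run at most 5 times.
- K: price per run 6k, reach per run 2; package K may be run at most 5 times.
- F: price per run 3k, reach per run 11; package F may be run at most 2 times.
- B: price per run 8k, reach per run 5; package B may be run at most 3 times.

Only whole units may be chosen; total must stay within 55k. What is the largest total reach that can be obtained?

Take 5×D, 2×F, and 2×B: price 52 ≤ 55, reach 5·9 + 2·11 + 2·5 = 77.
F has the best ratio (11/3) and is taken to its limit of 2; remaining capacity is filled optimally with the others.

77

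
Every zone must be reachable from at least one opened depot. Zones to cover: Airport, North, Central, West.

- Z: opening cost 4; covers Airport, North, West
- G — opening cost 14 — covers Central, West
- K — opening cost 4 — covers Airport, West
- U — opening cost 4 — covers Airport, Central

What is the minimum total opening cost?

8

This is a weighted set-cover instance.
Choose Z and U: together they cover Airport, North, Central, West — every zone.
Total opening cost: 4 + 4 = 8.
No cover costs less than 8.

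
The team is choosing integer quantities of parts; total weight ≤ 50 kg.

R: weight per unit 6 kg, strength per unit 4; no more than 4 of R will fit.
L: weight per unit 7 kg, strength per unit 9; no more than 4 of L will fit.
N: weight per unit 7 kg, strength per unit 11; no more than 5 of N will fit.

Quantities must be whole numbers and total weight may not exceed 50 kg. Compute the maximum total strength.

73

3×L and 4×N: weight 49 ≤ 50, strength 3·9 + 4·11 = 71.
2×L and 5×N: weight 49 ≤ 50, strength 2·9 + 5·11 = 73.
Best is 73.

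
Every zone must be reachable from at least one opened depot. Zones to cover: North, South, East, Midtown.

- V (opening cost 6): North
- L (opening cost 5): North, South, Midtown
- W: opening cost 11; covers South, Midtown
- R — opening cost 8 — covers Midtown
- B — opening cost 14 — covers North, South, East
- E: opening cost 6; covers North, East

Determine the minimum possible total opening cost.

11

Choose L and E: together they cover North, South, East, Midtown — every zone.
Total opening cost: 5 + 6 = 11.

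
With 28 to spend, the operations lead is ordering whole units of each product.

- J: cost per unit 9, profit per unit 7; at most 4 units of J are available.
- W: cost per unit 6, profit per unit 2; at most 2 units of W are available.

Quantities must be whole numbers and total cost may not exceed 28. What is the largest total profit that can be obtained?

This is a bounded integer knapsack.
Take 3×J: cost 27 ≤ 28, profit 3·7 = 21.
No other integer combination yields more.

21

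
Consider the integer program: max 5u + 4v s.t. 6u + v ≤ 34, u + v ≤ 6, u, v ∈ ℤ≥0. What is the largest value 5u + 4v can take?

(u,v)=(5,1): 6·5+1·1=31≤34, 1·5+1·1=6≤6, objective 29.
(u,v)=(4,2): 6·4+1·2=26≤34, 1·4+1·2=6≤6, objective 28.
The best lattice point is (5,1), giving 29.

29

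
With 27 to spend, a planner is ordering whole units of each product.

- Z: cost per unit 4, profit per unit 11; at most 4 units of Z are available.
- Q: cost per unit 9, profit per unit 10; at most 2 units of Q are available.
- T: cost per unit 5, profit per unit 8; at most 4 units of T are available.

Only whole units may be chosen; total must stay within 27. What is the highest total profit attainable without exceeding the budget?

Z has the best ratio (11/4); taking only Z gives at most 4×11 = 44 (stopped by the supply cap of 4).
Mixing does better — 4×Z and 2×T: cost 26 ≤ 27, profit 4·11 + 2·8 = 60.

60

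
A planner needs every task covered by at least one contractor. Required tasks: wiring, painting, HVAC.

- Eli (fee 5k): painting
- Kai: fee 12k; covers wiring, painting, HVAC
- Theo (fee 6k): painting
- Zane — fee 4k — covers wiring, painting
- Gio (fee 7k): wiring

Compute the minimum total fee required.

The greedy cost-per-new-task heuristic would pick Zane and Kai for 16, but a cheaper cover exists.
Kai alone covers wiring, painting, HVAC — every task.
Total fee: 12.
No cover costs less than 12.

12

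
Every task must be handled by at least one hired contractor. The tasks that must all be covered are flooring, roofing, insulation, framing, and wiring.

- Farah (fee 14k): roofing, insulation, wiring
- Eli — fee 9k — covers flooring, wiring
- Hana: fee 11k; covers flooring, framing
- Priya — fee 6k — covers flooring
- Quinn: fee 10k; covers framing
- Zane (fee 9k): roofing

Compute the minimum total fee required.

The greedy cost-per-new-task heuristic would pick Eli, Farah, and Quinn for 33, but a cheaper cover exists.
Choose Farah and Hana: together they cover flooring, roofing, insulation, framing, wiring — every task.
Total fee: 14 + 11 = 25.
No cover costs less than 25.

25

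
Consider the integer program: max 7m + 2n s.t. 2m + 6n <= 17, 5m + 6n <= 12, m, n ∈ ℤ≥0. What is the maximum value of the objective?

(m,n)=(2,0) is feasible, giving 14.
(m,n)=(1,1) is feasible, giving 9.
(m,n)=(1,0) is feasible, giving 7.
Maximum is 14 at (m,n)=(2,0).

14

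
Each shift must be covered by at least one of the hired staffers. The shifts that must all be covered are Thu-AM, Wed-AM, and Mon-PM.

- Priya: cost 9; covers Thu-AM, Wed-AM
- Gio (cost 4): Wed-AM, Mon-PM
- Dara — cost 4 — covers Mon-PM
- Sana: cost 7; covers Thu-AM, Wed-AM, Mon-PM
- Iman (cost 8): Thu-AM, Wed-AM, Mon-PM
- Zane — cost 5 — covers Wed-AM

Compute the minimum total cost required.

The greedy cost-per-new-shift heuristic would pick Gio and Sana for 11, but a cheaper cover exists.
Sana alone covers Thu-AM, Wed-AM, Mon-PM — every shift.
Total cost: 7.
No cover costs less than 7.

7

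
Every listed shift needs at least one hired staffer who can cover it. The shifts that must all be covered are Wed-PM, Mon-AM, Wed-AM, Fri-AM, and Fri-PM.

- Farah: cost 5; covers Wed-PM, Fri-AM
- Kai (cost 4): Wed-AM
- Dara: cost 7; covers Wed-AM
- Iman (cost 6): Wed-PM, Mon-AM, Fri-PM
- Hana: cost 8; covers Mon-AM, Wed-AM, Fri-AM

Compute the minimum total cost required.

The greedy cost-per-new-shift heuristic would pick Iman, Kai, and Farah for 15, but a cheaper cover exists.
Choose Iman and Hana: together they cover Wed-PM, Mon-AM, Wed-AM, Fri-AM, Fri-PM — every shift.
Total cost: 6 + 8 = 14.
No cover costs less than 14.

14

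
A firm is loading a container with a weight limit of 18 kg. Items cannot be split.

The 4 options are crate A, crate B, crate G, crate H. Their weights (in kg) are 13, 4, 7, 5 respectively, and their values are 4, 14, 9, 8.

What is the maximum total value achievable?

31

Allowing fractional choices, the relaxed optimum would be about 31.6, but items are indivisible.
crate B + crate G: weight 4 + 7 = 11 ≤ 18, value 14 + 9 = 23.
crate B + crate H: weight 4 + 5 = 9 ≤ 18, value 14 + 8 = 22.
crate B + crate G + crate H: weight 4 + 7 + 5 = 16 ≤ 18, value 14 + 9 + 8 = 31.
Best is crate B, crate G, and crate H with total value 31.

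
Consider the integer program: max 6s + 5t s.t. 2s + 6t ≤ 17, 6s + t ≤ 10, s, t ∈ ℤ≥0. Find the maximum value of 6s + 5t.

The continuous relaxation peaks at (1.26, 2.41) with value 19.65; rounding to a feasible lattice point costs some objective.
(s,t)=(1,2): 2·1+6·2=14≤17, 6·1+1·2=8≤10, objective 16.
(s,t)=(1,1): 2·1+6·1=8≤17, 6·1+1·1=7≤10, objective 11.
(s,t)=(0,2): 2·0+6·2=12≤17, 6·0+1·2=2≤10, objective 10.
Maximum is 16 at (s,t)=(1,2).

16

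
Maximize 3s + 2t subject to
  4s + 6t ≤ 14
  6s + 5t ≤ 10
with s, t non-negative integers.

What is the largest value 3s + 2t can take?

4

The continuous relaxation peaks at (1.67, 0) with value 5.00; rounding to a feasible lattice point costs some objective.
(s,t)=(0,2): 4·0+6·2=12≤14, 6·0+5·2=10≤10, objective 4.
(s,t)=(1,0): 4·1+6·0=4≤14, 6·1+5·0=6≤10, objective 3.
The best lattice point is (0,2), giving 4.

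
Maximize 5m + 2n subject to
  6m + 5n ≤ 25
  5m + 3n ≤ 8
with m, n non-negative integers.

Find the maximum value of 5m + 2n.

7

Relaxing integrality, the LP optimum is 8.00 at (m,n) = (1.6, 0), which is not an integer point.
(m,n)=(1,1): 6·1+5·1=11≤25, 5·1+3·1=8≤8, objective 7.
(m,n)=(1,0): 6·1+5·0=6≤25, 5·1+3·0=5≤8, objective 5.
The best lattice point is (1,1), giving 7.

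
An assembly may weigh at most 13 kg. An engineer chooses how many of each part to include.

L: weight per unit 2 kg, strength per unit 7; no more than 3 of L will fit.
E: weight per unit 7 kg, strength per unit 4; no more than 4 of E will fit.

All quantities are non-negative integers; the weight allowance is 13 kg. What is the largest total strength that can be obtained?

3×L: weight 6 ≤ 13, strength 3·7 = 21.
3×L and 1×E: weight 13 ≤ 13, strength 3·7 + 1·4 = 25.
Best is 25.

25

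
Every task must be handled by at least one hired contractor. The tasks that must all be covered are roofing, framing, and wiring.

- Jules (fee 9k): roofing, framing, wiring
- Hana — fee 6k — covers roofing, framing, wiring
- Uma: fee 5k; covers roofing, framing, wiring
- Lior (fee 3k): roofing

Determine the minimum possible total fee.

5

Uma alone covers roofing, framing, wiring — every task.
Total fee: 5.
No cover costs less than 5.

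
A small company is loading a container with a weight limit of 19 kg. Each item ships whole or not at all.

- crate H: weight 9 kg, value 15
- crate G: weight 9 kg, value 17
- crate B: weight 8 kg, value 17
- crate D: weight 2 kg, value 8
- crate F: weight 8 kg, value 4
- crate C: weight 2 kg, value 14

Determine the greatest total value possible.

Take crate G, crate B, and crate C: weight 9 + 8 + 2 = 19 ≤ 19, value 17 + 17 + 14 = 48.
No other feasible combination does better.

48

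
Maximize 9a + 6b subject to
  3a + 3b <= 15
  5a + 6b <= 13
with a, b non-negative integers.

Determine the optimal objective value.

Relaxing integrality, the LP optimum is 23.40 at (a,b) = (2.6, 0), which is not an integer point.
(a,b)=(2,0): 3·2+3·0=6≤15, 5·2+6·0=10≤13, objective 18.
(a,b)=(1,1): 3·1+3·1=6≤15, 5·1+6·1=11≤13, objective 15.
(a,b)=(1,0): 3·1+3·0=3≤15, 5·1+6·0=5≤13, objective 9.
No feasible integer point exceeds 18.

18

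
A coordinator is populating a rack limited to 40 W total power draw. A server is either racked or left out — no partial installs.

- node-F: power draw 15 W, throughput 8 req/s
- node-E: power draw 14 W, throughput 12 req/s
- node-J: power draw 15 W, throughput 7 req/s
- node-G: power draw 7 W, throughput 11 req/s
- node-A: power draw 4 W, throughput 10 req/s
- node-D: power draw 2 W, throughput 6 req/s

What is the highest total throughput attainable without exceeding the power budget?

41

Take node-F, node-E, node-G, and node-A: power draw 15 + 14 + 7 + 4 = 40 ≤ 40, throughput 8 + 12 + 11 + 10 = 41.
No other feasible combination does better.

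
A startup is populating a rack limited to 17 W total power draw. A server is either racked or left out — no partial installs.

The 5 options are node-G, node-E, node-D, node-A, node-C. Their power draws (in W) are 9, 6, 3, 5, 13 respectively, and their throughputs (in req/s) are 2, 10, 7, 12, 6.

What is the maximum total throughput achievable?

29

Allowing fractional choices, the relaxed optimum would be about 30.4, but servers are indivisible.
node-G + node-D + node-A: power draw 9 + 3 + 5 = 17 ≤ 17, throughput 2 + 7 + 12 = 21.
node-E + node-D + node-A: power draw 6 + 3 + 5 = 14 ≤ 17, throughput 10 + 7 + 12 = 29.
node-E + node-A: power draw 6 + 5 = 11 ≤ 17, throughput 10 + 12 = 22.
Best is node-E, node-D, and node-A with total throughput 29.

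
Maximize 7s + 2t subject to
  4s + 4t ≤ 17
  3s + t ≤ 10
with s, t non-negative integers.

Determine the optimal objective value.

23

The continuous relaxation peaks at (3.33, 0) with value 23.33; rounding to a feasible lattice point costs some objective.
(s,t)=(3,1): 4·3+4·1=16≤17, 3·3+1·1=10≤10, objective 23.
(s,t)=(3,0): 4·3+4·0=12≤17, 3·3+1·0=9≤10, objective 21.
(s,t)=(2,2): 4·2+4·2=16≤17, 3·2+1·2=8≤10, objective 18.
No feasible integer point exceeds 23.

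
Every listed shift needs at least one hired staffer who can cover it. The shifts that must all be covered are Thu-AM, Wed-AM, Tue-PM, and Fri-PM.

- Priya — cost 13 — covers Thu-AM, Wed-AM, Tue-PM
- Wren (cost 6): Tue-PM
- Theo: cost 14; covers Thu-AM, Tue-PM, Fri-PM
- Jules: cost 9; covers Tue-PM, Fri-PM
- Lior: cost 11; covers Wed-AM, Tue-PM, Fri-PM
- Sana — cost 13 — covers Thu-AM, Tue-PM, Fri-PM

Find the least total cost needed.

22

The greedy cost-per-new-shift heuristic would pick Lior and Priya for 24, but a cheaper cover exists.
Choose Priya and Jules: together they cover Thu-AM, Wed-AM, Tue-PM, Fri-PM — every shift.
Total cost: 13 + 9 = 22.
No cover costs less than 22.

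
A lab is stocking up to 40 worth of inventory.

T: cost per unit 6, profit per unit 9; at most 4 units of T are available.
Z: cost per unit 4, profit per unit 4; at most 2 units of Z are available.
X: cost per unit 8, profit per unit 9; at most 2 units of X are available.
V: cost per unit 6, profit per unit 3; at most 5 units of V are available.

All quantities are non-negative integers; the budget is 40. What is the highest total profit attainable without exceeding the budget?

54

T has the best ratio (9/6); taking only T gives at most 4×9 = 36 (stopped by the supply cap of 4).
Mixing does better — 4×T and 2×X: cost 40 ≤ 40, profit 4·9 + 2·9 = 54.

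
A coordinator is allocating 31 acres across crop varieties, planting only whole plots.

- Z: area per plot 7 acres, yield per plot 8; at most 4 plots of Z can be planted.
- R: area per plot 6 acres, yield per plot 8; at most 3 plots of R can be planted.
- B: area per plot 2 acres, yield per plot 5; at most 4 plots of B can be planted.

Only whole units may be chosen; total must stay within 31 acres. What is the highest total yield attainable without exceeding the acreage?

Take 1×Z, 3×R, and 3×B: area 31 ≤ 31, yield 1·8 + 3·8 + 3·5 = 47.
No other integer combination yields more.

47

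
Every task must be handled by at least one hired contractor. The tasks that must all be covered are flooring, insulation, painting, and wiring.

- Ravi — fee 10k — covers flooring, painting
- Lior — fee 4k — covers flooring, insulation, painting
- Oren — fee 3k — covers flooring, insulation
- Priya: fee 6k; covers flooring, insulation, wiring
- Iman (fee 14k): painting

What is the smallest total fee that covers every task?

This is a weighted set-cover instance.
Choose Lior and Priya: together they cover flooring, insulation, painting, wiring — every task.
Total fee: 4 + 6 = 10.

10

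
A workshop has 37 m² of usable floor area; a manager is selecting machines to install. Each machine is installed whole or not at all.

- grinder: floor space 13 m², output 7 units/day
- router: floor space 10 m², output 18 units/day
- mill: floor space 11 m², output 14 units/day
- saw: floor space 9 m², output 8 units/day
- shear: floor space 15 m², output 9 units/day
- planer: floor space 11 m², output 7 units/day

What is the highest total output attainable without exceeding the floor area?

Allowing fractional choices, the relaxed optimum would be about 44.5, but machines are indivisible.
router + mill + saw: floor space 10 + 11 + 9 = 30 ≤ 37, output 18 + 14 + 8 = 40.
router + mill + shear: floor space 10 + 11 + 15 = 36 ≤ 37, output 18 + 14 + 9 = 41.
Best is router, mill, and shear with total output 41.

41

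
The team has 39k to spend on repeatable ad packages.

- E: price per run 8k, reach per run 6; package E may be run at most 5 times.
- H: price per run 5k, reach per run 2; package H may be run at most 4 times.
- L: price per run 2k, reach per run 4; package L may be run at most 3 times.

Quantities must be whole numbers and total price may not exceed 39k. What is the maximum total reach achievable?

36

L has the best ratio (4/2); taking only L gives at most 3×4 = 12 (stopped by the supply cap of 3).
Mixing does better — 4×E and 3×L: price 38 ≤ 39, reach 4·6 + 3·4 = 36.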